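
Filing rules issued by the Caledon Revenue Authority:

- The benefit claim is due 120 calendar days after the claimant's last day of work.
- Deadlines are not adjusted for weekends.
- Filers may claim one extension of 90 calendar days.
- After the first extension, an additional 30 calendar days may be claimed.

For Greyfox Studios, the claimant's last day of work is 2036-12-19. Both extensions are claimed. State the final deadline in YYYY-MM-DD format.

2037-08-16

From 2036-12-19, 120 calendar days later is 2037-04-18.
No adjustment is made for weekends or holidays, so 2037-04-18 stands.
Applying the 90-calendar-day extension: 2037-04-18 + 90 days = 2037-07-17.
No adjustment is made for weekends or holidays, so 2037-07-17 stands.
Add the 30 calendar-day extension to 2037-07-17: 2037-08-16.
2037-08-16 is a Sunday; no weekend or holiday adjustment applies.
So the filing is due 2037-08-16.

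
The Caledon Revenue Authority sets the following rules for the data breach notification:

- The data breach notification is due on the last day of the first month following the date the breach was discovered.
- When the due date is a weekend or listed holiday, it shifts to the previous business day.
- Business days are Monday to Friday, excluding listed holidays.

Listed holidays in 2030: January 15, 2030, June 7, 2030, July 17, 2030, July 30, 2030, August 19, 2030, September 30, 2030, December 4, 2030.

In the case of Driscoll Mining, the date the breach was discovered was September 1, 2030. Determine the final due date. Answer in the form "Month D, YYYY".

1 month after September 1, 2030 is October 2030; that month ends on October 31, 2030.
October 31, 2030 falls on a Thursday, which is a business day, so no adjustment is needed.
Final deadline: October 31, 2030.

October 31, 2030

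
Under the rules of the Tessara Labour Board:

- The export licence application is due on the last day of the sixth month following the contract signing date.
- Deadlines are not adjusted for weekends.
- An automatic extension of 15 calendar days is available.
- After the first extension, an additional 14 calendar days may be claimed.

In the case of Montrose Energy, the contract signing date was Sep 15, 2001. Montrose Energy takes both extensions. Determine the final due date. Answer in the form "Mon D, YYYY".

6 months after Sep 15, 2001 is March 2002; that month ends on Mar 31, 2002.
Mar 31, 2002 falls on a Sunday. The rules make no weekend/holiday allowance, so it remains Mar 31, 2002.
The 15-calendar-day extension moves the deadline from Mar 31, 2002 to Apr 15, 2002.
Apr 15, 2002 is a Monday; no weekend or holiday adjustment applies.
With the 14-day extension, Apr 15, 2002 becomes Apr 29, 2002.
Apr 29, 2002 is a Monday; no weekend or holiday adjustment applies.
Deadline: Apr 29, 2002.

Apr 29, 2002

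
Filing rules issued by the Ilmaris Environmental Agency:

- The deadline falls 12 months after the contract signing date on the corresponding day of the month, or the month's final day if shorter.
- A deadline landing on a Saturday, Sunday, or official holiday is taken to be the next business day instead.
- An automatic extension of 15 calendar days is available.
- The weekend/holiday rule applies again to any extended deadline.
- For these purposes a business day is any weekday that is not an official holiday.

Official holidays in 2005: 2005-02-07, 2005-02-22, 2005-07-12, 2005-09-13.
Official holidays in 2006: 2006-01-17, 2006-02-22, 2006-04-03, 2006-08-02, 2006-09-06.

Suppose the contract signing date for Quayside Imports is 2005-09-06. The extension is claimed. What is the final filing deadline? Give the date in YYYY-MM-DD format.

2006-09-22

12 months after 2005-09-06, on the same day of the month, is 2006-09-06.
2006-09-06 falls on a listed holiday. Rolling to the next business day gives 2006-09-07, a Thursday.
With the 15-day extension, 2006-09-07 becomes 2006-09-22.
2006-09-22 is a Friday and not a listed holiday, so it stands.
Deadline: 2006-09-22.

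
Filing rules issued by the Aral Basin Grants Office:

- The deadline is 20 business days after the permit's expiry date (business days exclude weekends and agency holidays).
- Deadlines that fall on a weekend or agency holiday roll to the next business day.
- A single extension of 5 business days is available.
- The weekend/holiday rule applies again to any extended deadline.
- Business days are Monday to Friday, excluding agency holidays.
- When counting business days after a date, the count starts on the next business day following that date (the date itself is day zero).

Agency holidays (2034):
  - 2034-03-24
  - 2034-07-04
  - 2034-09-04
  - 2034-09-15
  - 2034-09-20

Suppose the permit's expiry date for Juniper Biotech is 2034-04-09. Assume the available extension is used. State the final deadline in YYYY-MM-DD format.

Starting the day after 2034-04-09 and counting 20 business days lands on 2034-05-05.
Since 2034-05-05 is a Friday and not a holiday, the date is unchanged.
Counting 5 further business days from 2034-05-05 reaches 2034-05-12.
2034-05-12 is a Friday and not a listed holiday, so it stands.
Final deadline: 2034-05-12.

2034-05-12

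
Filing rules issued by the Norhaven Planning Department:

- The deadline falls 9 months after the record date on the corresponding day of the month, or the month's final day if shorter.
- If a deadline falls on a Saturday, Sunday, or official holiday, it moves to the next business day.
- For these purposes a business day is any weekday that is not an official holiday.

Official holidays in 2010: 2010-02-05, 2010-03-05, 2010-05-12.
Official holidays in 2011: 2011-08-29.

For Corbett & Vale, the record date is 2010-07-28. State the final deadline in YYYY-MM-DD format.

9 months after 2010-07-28, on the same day of the month, is 2011-04-28.
Since 2011-04-28 is a Thursday and not a holiday, the date is unchanged.
So the filing is due 2011-04-28.

2011-04-28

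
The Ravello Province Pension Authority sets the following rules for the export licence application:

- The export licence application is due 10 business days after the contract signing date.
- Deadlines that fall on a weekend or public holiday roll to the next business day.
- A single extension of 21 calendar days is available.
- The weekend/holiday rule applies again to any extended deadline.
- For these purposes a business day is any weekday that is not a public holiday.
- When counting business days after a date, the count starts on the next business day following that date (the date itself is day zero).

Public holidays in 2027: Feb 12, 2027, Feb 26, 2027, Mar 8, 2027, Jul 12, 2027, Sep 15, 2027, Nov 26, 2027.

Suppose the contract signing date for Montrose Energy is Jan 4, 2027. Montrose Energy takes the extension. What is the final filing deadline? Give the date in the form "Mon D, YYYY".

Starting the day after Jan 4, 2027 and counting 10 business days lands on Jan 18, 2027.
Jan 18, 2027 is a Monday and not a listed holiday, so it stands.
With the 21-day extension, Jan 18, 2027 becomes Feb 8, 2027.
Feb 8, 2027 is a Monday and not a listed holiday, so it stands.
The final due date is Feb 8, 2027.

Feb 8, 2027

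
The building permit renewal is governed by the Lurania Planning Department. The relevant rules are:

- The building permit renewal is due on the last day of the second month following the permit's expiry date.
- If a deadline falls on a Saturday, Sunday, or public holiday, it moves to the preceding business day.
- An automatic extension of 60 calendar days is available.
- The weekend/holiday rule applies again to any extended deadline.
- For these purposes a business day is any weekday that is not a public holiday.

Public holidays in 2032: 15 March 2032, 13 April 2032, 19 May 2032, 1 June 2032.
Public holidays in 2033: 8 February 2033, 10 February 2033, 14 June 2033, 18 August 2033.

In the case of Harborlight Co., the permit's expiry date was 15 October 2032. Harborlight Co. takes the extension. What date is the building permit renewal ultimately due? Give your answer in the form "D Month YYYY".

2 months after 15 October 2032 is December 2032; that month ends on 31 December 2032.
31 December 2032 falls on a Friday, which is a business day, so no adjustment is needed.
Applying the 60-calendar-day extension: 31 December 2032 + 60 days = 1 March 2033.
1 March 2033 (Tuesday) is already a business day.
The final due date is 1 March 2033.

1 March 2033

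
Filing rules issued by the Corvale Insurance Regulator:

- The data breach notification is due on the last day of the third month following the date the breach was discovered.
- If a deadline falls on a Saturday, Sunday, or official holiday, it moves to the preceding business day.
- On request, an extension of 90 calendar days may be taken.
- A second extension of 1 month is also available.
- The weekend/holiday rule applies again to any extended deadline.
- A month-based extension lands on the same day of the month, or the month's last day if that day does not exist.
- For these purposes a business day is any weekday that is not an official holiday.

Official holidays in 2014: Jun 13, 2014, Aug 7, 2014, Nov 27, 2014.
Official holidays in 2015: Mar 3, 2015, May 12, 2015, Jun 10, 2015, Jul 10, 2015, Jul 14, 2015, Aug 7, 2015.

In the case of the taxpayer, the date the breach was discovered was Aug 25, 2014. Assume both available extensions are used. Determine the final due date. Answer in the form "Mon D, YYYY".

3 months after Aug 25, 2014 is November 2014; that month ends on Nov 30, 2014.
Nov 30, 2014 is a Sunday; the preceding business day is Nov 28, 2014 (Friday).
With the 90-day extension, Nov 28, 2014 becomes Feb 26, 2015.
Since Feb 26, 2015 is a Thursday and not a holiday, the date is unchanged.
The 1 month extension carries Feb 26, 2015 to Mar 26, 2015.
Mar 26, 2015 falls on a Thursday, which is a business day, so no adjustment is needed.
So the filing is due Mar 26, 2015.

Mar 26, 2015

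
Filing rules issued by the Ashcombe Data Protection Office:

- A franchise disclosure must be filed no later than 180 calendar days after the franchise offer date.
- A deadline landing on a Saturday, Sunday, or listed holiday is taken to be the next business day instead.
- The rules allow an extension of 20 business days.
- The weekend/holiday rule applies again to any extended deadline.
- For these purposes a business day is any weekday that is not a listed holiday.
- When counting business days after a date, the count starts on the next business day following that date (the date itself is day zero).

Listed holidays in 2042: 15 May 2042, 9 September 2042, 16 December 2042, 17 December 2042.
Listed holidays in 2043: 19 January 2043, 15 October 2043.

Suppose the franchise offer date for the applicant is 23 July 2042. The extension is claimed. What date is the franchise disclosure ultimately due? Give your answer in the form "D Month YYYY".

17 February 2043

Adding 180 calendar days to 23 July 2042 gives 19 January 2043.
19 January 2043 is a listed holiday; the next business day is 20 January 2043 (Tuesday).
Counting 20 further business days from 20 January 2043 reaches 17 February 2043.
17 February 2043 falls on a Tuesday, which is a business day, so no adjustment is needed.
So the filing is due 17 February 2043.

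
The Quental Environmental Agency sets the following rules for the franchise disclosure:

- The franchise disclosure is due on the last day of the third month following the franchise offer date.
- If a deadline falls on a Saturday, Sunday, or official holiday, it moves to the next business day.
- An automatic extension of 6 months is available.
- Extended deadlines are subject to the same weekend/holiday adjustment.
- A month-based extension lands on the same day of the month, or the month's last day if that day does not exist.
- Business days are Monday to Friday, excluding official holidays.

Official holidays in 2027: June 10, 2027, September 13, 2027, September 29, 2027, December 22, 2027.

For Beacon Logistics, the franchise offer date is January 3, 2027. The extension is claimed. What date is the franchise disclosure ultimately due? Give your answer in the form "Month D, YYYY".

November 1, 2027

3 months after January 3, 2027 falls in April 2027; the last day of that month is April 30, 2027.
Since April 30, 2027 is a Friday and not a holiday, the date is unchanged.
Add 6 months to April 30, 2027: October 30, 2027.
October 30, 2027 is a Saturday; the next business day is November 1, 2027 (Monday).
Final deadline: November 1, 2027.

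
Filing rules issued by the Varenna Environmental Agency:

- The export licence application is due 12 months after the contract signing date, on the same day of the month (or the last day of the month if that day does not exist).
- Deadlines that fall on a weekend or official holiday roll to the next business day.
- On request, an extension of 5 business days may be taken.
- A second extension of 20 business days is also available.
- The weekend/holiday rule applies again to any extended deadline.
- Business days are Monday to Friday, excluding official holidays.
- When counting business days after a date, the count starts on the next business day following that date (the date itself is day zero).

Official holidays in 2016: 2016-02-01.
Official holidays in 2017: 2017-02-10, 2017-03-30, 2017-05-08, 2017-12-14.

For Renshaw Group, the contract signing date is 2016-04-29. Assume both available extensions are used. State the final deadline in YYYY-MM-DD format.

12 months from 2016-04-29 is 2017-04-29.
2017-04-29 falls on a Saturday. Rolling to the next business day gives 2017-05-01, a Monday.
Applying the 5-business-day extension: 5 business days after 2017-05-01 is 2017-05-09.
2017-05-09 (Tuesday) is already a business day.
Applying the 20-business-day extension: 20 business days after 2017-05-09 is 2017-06-06.
2017-06-06 (Tuesday) is already a business day.
The final due date is 2017-06-06.

2017-06-06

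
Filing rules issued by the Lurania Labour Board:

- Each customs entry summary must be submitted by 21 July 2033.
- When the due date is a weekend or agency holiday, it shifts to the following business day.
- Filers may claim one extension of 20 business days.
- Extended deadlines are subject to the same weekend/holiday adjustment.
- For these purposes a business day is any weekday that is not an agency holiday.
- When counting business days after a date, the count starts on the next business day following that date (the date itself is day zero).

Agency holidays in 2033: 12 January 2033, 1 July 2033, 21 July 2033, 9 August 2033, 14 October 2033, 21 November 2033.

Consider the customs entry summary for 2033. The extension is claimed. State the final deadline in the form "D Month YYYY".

Start from the fixed due date, 21 July 2033.
21 July 2033 falls on a listed holiday. Rolling to the next business day gives 22 July 2033, a Friday.
Applying the 20-business-day extension: 20 business days after 22 July 2033 is 22 August 2033.
22 August 2033 (Monday) is already a business day.
The final due date is 22 August 2033.

22 August 2033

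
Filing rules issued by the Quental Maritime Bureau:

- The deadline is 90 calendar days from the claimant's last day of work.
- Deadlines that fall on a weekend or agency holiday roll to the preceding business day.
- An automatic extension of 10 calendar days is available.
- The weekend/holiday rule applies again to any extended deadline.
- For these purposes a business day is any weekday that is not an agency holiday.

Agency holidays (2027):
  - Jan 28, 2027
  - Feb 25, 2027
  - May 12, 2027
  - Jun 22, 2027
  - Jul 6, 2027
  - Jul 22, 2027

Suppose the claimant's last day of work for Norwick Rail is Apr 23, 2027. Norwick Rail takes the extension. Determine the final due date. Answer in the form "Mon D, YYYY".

Jul 30, 2027

90 calendar days after Apr 23, 2027 is Jul 22, 2027.
Because Jul 22, 2027 is a listed holiday, the deadline becomes Jul 21, 2027 (Wednesday).
Applying the 10-calendar-day extension: Jul 21, 2027 + 10 days = Jul 31, 2027.
Jul 31, 2027 is a Saturday, so it moves to the preceding business day, Jul 30, 2027 (Friday).
So the filing is due Jul 30, 2027.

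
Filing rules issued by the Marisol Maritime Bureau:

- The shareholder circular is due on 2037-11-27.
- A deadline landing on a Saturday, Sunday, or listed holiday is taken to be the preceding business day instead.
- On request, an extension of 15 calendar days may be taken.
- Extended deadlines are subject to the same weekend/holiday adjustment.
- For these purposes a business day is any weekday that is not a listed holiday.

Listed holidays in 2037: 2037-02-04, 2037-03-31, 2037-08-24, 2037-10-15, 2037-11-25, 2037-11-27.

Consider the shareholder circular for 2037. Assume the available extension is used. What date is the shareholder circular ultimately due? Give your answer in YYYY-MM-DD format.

2037-12-11

Start from the fixed due date, 2037-11-27.
2037-11-27 falls on a listed holiday. Rolling to the preceding business day gives 2037-11-26, a Thursday.
Add the 15 calendar-day extension to 2037-11-26: 2037-12-11.
Since 2037-12-11 is a Friday and not a holiday, the date is unchanged.
Deadline: 2037-12-11.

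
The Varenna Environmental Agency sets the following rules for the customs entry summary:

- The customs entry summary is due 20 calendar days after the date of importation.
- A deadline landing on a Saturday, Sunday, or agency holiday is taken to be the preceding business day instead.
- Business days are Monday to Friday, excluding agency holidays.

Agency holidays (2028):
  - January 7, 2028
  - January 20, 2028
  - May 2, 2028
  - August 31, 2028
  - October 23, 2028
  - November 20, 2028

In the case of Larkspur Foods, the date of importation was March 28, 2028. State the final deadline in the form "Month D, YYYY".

Trigger date March 28, 2028 + 20 calendar days = April 17, 2028.
Since April 17, 2028 is a Monday and not a holiday, the date is unchanged.
Deadline: April 17, 2028.

April 17, 2028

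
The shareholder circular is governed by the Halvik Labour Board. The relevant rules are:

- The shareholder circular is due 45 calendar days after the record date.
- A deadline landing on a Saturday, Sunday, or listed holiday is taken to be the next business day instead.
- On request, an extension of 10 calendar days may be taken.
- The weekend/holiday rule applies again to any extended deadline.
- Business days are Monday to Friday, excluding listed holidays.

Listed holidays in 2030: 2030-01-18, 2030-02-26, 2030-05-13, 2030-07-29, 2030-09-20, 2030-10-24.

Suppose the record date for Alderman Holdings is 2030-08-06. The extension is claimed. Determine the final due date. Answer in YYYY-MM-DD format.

2030-10-03

45 calendar days after 2030-08-06 is 2030-09-20.
Because 2030-09-20 is a listed holiday, the deadline becomes 2030-09-23 (Monday).
Add the 10 calendar-day extension to 2030-09-23: 2030-10-03.
Since 2030-10-03 is a Thursday and not a holiday, the date is unchanged.
Final deadline: 2030-10-03.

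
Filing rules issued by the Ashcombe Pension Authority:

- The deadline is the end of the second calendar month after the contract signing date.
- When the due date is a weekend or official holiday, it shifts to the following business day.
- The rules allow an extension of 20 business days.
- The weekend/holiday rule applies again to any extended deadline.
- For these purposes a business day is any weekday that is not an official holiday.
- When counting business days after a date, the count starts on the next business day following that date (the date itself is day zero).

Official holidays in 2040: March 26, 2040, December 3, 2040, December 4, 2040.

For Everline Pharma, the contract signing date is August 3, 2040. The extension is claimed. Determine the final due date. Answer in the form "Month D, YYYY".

2 months after August 3, 2040 falls in October 2040; the last day of that month is October 31, 2040.
October 31, 2040 is a Wednesday and not a listed holiday, so it stands.
Applying the 20-business-day extension: 20 business days after October 31, 2040 is November 28, 2040.
November 28, 2040 falls on a Wednesday, which is a business day, so no adjustment is needed.
The final due date is November 28, 2040.

November 28, 2040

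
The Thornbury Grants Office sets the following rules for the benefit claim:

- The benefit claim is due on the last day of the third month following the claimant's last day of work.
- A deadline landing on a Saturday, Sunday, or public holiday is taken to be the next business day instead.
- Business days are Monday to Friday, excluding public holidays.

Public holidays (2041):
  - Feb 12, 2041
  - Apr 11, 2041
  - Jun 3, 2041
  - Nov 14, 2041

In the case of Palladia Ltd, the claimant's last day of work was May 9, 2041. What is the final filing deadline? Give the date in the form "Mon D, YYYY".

Sep 2, 2041

The third month after May 9, 2041 is August 2041, whose last day is Aug 31, 2041.
Aug 31, 2041 is a Saturday; the next business day is Sep 2, 2041 (Monday).
So the filing is due Sep 2, 2041.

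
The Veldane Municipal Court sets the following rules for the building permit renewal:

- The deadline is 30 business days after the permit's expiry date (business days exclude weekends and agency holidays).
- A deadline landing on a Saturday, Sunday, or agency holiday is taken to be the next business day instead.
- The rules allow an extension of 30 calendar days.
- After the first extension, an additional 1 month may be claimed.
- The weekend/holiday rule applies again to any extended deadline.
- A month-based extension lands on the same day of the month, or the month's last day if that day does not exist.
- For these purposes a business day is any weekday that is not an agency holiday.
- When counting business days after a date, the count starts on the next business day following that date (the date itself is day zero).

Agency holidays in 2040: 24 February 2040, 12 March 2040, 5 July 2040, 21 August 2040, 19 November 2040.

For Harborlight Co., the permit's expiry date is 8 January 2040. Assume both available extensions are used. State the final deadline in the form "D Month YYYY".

Starting the day after 8 January 2040 and counting 30 business days lands on 17 February 2040.
17 February 2040 (Friday) is already a business day.
Applying the 30-calendar-day extension: 17 February 2040 + 30 days = 18 March 2040.
18 March 2040 is a Sunday, so it moves to the next business day, 19 March 2040 (Monday).
The 1 month extension carries 19 March 2040 to 19 April 2040.
19 April 2040 falls on a Thursday, which is a business day, so no adjustment is needed.
Final deadline: 19 April 2040.

19 April 2040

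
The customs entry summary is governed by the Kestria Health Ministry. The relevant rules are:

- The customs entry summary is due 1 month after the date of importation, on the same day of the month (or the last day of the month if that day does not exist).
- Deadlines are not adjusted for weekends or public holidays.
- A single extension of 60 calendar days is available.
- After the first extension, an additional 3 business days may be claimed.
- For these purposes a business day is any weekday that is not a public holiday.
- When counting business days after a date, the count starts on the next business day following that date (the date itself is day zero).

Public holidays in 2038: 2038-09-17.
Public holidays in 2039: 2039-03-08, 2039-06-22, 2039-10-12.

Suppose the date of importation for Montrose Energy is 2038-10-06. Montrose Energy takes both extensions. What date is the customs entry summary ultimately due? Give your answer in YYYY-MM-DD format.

2039-01-10

1 month after 2038-10-06, on the same day of the month, is 2038-11-06.
No adjustment is made for weekends or holidays, so 2038-11-06 stands.
With the 60-day extension, 2038-11-06 becomes 2039-01-05.
No adjustment is made for weekends or holidays, so 2039-01-05 stands.
Applying the 3-business-day extension: 3 business days after 2039-01-05 is 2039-01-10.
No adjustment is made for weekends or holidays, so 2039-01-10 stands.
Final deadline: 2039-01-10.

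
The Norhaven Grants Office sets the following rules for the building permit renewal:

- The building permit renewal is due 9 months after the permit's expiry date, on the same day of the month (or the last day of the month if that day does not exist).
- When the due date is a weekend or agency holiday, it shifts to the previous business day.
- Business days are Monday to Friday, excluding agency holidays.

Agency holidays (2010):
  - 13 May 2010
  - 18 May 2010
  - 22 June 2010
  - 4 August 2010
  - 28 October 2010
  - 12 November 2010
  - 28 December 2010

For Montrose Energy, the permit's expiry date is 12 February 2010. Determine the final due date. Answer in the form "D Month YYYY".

9 months after 12 February 2010, on the same day of the month, is 12 November 2010.
12 November 2010 falls on a listed holiday. Rolling to the preceding business day gives 11 November 2010, a Thursday.
The final due date is 11 November 2010.

11 November 2010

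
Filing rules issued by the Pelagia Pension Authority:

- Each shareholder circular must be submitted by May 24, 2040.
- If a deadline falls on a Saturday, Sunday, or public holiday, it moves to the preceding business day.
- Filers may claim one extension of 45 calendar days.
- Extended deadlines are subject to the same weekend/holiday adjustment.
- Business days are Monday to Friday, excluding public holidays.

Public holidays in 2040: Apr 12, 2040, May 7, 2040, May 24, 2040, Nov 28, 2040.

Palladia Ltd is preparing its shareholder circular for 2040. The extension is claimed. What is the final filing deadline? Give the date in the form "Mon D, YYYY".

Jul 6, 2040

The statutory due date is May 24, 2040.
May 24, 2040 is a listed holiday; the preceding business day is May 23, 2040 (Wednesday).
Add the 45 calendar-day extension to May 23, 2040: Jul 7, 2040.
Jul 7, 2040 is a Saturday, so it moves to the preceding business day, Jul 6, 2040 (Friday).
Deadline: Jul 6, 2040.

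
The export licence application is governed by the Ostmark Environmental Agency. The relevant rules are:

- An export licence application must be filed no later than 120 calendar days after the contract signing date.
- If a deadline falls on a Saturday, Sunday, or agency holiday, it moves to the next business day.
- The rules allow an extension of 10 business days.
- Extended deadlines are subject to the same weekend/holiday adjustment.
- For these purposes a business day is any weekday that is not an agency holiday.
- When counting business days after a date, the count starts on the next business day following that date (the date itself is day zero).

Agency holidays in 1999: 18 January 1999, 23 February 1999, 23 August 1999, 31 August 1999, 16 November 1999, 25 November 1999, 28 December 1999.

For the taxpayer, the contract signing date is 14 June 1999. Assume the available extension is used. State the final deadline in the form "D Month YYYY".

Adding 120 calendar days to 14 June 1999 gives 12 October 1999.
12 October 1999 falls on a Tuesday, which is a business day, so no adjustment is needed.
The 10-business-day extension runs from 12 October 1999 to 26 October 1999.
26 October 1999 (Tuesday) is already a business day.
So the filing is due 26 October 1999.

26 October 1999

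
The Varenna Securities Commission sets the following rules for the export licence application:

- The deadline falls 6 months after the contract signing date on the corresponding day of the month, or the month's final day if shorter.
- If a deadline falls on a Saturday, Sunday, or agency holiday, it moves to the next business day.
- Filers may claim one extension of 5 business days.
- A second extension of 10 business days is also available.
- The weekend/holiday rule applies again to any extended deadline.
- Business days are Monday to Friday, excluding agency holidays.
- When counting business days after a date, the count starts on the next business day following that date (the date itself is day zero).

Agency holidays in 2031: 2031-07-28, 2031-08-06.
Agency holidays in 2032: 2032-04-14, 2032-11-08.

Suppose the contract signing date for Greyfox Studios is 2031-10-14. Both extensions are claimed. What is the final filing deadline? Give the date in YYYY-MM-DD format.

2032-05-06

Moving 6 months forward from 2031-10-14 on the corresponding day gives 2032-04-14.
Because 2032-04-14 is a listed holiday, the deadline becomes 2032-04-15 (Thursday).
Counting 5 further business days from 2032-04-15 reaches 2032-04-22.
2032-04-22 is a Thursday and not a listed holiday, so it stands.
Counting 10 further business days from 2032-04-22 reaches 2032-05-06.
Since 2032-05-06 is a Thursday and not a holiday, the date is unchanged.
Final deadline: 2032-05-06.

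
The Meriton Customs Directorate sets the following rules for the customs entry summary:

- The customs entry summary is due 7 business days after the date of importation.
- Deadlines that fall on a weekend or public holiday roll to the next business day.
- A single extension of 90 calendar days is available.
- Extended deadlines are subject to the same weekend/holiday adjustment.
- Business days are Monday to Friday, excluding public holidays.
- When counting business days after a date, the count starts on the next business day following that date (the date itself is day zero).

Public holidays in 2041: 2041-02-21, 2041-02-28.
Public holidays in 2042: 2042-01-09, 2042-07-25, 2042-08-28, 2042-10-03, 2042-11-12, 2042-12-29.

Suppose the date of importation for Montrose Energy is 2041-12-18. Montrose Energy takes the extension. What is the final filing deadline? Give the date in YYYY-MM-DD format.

2042-03-27

Starting the day after 2041-12-18 and counting 7 business days lands on 2041-12-27.
2041-12-27 falls on a Friday, which is a business day, so no adjustment is needed.
The 90-calendar-day extension moves the deadline from 2041-12-27 to 2042-03-27.
Since 2042-03-27 is a Thursday and not a holiday, the date is unchanged.
So the filing is due 2042-03-27.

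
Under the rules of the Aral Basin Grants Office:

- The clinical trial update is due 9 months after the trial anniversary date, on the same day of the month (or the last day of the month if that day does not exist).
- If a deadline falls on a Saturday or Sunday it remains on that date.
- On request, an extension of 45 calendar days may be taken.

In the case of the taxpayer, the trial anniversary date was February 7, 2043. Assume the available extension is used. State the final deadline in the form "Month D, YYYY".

9 months from February 7, 2043 is November 7, 2043.
November 7, 2043 is a Saturday; no weekend or holiday adjustment applies.
Add the 45 calendar-day extension to November 7, 2043: December 22, 2043.
No adjustment is made for weekends or holidays, so December 22, 2043 stands.
The final due date is December 22, 2043.

December 22, 2043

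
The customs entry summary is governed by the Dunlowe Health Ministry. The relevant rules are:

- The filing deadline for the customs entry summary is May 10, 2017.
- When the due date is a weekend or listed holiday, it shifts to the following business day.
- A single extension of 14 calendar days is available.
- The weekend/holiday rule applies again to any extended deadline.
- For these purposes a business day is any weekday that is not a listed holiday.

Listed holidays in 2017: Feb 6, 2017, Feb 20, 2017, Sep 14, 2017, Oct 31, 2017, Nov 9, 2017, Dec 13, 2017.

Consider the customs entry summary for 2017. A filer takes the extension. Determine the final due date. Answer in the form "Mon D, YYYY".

Start from the fixed due date, May 10, 2017.
May 10, 2017 falls on a Wednesday, which is a business day, so no adjustment is needed.
The 14-calendar-day extension moves the deadline from May 10, 2017 to May 24, 2017.
May 24, 2017 (Wednesday) is already a business day.
So the filing is due May 24, 2017.

May 24, 2017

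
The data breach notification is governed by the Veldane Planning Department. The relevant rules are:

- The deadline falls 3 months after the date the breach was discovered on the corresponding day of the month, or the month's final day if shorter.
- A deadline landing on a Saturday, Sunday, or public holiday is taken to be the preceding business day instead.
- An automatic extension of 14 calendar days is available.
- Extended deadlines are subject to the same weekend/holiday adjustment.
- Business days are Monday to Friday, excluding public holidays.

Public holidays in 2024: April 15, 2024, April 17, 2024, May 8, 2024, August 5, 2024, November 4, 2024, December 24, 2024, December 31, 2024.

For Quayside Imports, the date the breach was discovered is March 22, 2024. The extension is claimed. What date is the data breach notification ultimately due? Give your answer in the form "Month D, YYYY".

July 5, 2024

3 months after March 22, 2024, on the same day of the month, is June 22, 2024.
June 22, 2024 is a Saturday, so it moves to the preceding business day, June 21, 2024 (Friday).
With the 14-day extension, June 21, 2024 becomes July 5, 2024.
July 5, 2024 is a Friday and not a listed holiday, so it stands.
Deadline: July 5, 2024.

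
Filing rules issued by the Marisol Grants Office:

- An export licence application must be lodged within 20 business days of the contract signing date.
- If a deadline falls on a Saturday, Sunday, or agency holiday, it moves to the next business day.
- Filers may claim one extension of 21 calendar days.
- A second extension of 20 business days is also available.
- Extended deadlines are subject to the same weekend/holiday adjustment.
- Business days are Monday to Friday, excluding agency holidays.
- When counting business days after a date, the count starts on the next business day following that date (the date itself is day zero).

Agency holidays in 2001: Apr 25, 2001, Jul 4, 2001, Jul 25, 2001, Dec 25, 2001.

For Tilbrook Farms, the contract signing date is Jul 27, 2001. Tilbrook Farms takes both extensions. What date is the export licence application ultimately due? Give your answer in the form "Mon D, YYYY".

Oct 12, 2001

Counting 20 business days after Jul 27, 2001 (skipping weekends and listed holidays) reaches Aug 24, 2001.
Since Aug 24, 2001 is a Friday and not a holiday, the date is unchanged.
With the 21-day extension, Aug 24, 2001 becomes Sep 14, 2001.
Sep 14, 2001 (Friday) is already a business day.
Counting 20 further business days from Sep 14, 2001 reaches Oct 12, 2001.
Since Oct 12, 2001 is a Friday and not a holiday, the date is unchanged.
Deadline: Oct 12, 2001.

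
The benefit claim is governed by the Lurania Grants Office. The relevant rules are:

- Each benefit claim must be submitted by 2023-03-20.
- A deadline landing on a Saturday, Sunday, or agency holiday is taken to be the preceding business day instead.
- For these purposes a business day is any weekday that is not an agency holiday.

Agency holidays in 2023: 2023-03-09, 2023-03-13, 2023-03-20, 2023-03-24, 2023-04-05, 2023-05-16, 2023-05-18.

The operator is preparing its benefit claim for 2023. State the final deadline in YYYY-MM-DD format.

Start from the fixed due date, 2023-03-20.
2023-03-20 is a listed holiday, so it moves to the preceding business day, 2023-03-17 (Friday).
Final deadline: 2023-03-17.

2023-03-17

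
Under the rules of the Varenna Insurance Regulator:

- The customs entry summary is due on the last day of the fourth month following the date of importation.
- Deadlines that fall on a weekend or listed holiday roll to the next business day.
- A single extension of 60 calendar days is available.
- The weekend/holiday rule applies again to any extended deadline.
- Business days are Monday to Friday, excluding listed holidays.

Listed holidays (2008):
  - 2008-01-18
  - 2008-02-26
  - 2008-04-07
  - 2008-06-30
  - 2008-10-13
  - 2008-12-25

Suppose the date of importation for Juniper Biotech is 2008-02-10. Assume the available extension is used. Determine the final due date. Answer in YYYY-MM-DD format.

2008-09-01

4 months after 2008-02-10 falls in June 2008; the last day of that month is 2008-06-30.
2008-06-30 is a listed holiday, so it moves to the next business day, 2008-07-01 (Tuesday).
The 60-calendar-day extension moves the deadline from 2008-07-01 to 2008-08-30.
Because 2008-08-30 is a Saturday, the deadline becomes 2008-09-01 (Monday).
The final due date is 2008-09-01.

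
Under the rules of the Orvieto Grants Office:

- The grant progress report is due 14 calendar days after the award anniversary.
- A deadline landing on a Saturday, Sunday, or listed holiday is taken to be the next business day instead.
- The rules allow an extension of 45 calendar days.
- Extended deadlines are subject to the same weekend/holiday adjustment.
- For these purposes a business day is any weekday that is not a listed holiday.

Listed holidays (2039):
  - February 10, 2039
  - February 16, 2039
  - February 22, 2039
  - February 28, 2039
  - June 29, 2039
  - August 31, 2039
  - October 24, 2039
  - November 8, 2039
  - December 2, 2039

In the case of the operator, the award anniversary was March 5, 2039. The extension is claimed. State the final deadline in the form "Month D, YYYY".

From March 5, 2039, 14 calendar days later is March 19, 2039.
March 19, 2039 is a Saturday; the next business day is March 21, 2039 (Monday).
Add the 45 calendar-day extension to March 21, 2039: May 5, 2039.
Since May 5, 2039 is a Thursday and not a holiday, the date is unchanged.
The final due date is May 5, 2039.

May 5, 2039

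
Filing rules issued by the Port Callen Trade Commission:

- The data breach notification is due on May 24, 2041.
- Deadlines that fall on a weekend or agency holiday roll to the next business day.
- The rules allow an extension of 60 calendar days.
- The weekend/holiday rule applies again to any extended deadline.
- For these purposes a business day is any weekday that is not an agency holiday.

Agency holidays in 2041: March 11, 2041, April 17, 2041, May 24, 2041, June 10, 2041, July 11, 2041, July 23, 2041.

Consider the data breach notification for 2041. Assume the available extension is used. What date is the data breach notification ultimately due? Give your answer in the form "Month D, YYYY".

The stated deadline is May 24, 2041.
Because May 24, 2041 is a listed holiday, the deadline becomes May 27, 2041 (Monday).
Add the 60 calendar-day extension to May 27, 2041: July 26, 2041.
July 26, 2041 falls on a Friday, which is a business day, so no adjustment is needed.
Final deadline: July 26, 2041.

July 26, 2041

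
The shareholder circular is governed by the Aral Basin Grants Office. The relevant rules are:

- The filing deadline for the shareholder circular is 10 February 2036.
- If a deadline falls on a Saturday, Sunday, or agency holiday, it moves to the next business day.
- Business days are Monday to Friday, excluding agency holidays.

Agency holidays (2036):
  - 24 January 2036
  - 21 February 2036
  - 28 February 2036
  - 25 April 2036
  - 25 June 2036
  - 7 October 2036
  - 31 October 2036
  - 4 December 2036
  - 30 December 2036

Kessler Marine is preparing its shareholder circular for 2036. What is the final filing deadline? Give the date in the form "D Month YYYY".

Start from the fixed due date, 10 February 2036.
10 February 2036 is a Sunday; the next business day is 11 February 2036 (Monday).
Deadline: 11 February 2036.

11 February 2036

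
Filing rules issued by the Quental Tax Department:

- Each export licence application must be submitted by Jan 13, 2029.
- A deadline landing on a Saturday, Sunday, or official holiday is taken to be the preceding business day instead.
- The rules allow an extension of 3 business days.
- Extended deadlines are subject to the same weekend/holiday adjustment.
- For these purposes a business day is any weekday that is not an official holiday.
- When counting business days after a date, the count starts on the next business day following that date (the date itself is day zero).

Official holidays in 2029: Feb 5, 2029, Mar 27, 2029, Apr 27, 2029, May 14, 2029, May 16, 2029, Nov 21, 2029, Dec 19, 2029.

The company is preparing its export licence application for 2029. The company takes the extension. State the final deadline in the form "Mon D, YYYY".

Jan 17, 2029

The statutory due date is Jan 13, 2029.
Jan 13, 2029 is a Saturday; the preceding business day is Jan 12, 2029 (Friday).
Applying the 3-business-day extension: 3 business days after Jan 12, 2029 is Jan 17, 2029.
Jan 17, 2029 falls on a Wednesday, which is a business day, so no adjustment is needed.
So the filing is due Jan 17, 2029.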